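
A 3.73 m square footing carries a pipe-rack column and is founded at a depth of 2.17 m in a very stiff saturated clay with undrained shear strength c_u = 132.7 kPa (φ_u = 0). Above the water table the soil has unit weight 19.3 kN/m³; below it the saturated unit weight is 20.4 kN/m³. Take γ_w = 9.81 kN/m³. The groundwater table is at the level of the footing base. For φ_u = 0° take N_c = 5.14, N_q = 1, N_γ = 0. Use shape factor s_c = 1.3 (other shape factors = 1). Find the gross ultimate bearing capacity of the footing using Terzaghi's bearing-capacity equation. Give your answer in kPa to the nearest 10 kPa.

q_ult ≈ 930 kPa

Overburden at base level: q = 19.3 × 2.17 = 41.881 kPa.
Cohesion term c·N_c·s_c = 132.7 × 5.14 × 1.3 = 886.7 kPa; surcharge term q·N_q = 41.881 × 1 = 41.881 kPa.
q_ult = 886.7 + 41.881 = 928.58 kPa.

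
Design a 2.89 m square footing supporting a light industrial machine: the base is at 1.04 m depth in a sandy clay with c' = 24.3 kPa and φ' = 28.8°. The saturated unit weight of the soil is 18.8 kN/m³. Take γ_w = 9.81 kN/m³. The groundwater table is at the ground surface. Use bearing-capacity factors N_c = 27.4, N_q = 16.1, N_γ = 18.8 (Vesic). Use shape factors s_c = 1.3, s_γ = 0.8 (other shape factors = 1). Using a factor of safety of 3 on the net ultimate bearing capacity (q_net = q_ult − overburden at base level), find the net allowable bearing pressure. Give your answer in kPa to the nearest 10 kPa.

γ' = 18.8 − 9.81 = 8.99 kN/m³ (submerged throughout). q = 8.99 × 1.04 = 9.3496 kPa; the same γ' applies in the ½γBN_γ term.
c·N_c·s_c = 24.3 × 27.4 × 1.3 = 865.57 kPa
q·N_q = 9.3496 × 16.1 = 150.53 kPa
0.5·γ·B·N_γ·s_γ = 0.5 × 8.99 × 2.89 × 18.8 × 0.8 = 195.38 kPa
q_ult = 865.57 + 150.53 + 195.38 = 1211.5 kPa.
q_net = 1211.5 − 9.3496 = 1202.1 kPa.
q_all(net) = 1202.1 / 3 = 400.71 kPa.

q_all(net) ≈ 400 kPa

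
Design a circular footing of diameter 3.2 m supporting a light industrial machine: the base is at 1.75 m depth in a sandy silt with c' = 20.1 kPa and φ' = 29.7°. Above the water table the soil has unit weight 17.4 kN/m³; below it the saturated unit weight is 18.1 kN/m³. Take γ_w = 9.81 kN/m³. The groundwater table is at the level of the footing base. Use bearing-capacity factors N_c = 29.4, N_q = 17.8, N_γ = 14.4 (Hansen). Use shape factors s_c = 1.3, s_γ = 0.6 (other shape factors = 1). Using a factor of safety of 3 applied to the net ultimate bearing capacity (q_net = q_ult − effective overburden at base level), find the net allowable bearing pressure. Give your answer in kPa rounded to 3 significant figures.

q = γ·D_f = 17.4 × 1.75 = 30.45 kPa.
For the ½γBN_γ term take γ' = 18.1 − 9.81 = 8.29 kN/m³ (soil below base is submerged).
c·N_c·s_c = 20.1 × 29.4 × 1.3 = 768.22 kPa
q·N_q = 30.45 × 17.8 = 542.01 kPa
0.5·γ·B·N_γ·s_γ = 0.5 × 8.29 × 3.2 × 14.4 × 0.6 = 114.6 kPa
q_ult = 768.22 + 542.01 + 114.6 = 1424.8 kPa.
Net ultimate: q_net = 1424.8 − 30.45 = 1394.4 kPa.
q_all(net) = 1394.4 / 3 = 464.79 kPa.

q_all(net) ≈ 465 kPa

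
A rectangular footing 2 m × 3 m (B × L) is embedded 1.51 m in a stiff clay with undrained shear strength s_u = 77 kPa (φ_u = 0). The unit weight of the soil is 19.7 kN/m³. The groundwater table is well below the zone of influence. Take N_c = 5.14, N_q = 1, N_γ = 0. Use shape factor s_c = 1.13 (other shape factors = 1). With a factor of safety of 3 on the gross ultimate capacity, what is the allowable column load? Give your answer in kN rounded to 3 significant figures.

q = γ·D_f = 19.7 × 1.51 = 29.747 kPa.
c·N_c·s_c = 77 × 5.14 × 1.13 = 447.23 kPa
q·N_q = 29.747 × 1 = 29.747 kPa
q_ult = 447.23 + 29.747 = 476.98 kPa.
Gross allowable pressure q_all = 476.98 / 3 = 158.99 kPa.
Footing area = 6 m², so allowable column load = 158.99 × 6 = 953.96 kN.

P_all ≈ 954 kN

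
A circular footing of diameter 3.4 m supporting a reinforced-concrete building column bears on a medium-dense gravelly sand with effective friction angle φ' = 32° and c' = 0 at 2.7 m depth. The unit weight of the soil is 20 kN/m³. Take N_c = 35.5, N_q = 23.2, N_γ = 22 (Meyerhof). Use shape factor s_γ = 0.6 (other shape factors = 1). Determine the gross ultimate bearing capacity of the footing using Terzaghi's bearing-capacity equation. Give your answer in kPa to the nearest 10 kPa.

q_ult ≈ 1700 kPa

Overburden at base level: q = 20 × 2.7 = 54 kPa.
Surcharge term q·N_q = 54 × 23.2 = 1252.8 kPa; self-weight term 0.5·γ·B·N_γ·s_γ = 0.5 × 20 × 3.4 × 22 × 0.6 = 448.8 kPa.
q_ult = 1252.8 + 448.8 = 1701.6 kPa.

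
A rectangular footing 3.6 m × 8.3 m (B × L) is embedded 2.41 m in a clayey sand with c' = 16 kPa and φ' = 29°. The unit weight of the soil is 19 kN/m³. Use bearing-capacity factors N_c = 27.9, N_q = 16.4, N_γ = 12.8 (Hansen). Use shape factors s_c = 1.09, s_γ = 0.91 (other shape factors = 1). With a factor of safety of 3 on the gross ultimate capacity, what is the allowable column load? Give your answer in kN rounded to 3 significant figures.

P_all ≈ 16300 kN

Overburden at base level: q = 19 × 2.41 = 45.79 kPa.
Cohesion term c·N_c·s_c = 16 × 27.9 × 1.09 = 486.58 kPa; surcharge term q·N_q = 45.79 × 16.4 = 750.96 kPa; self-weight term 0.5·γ·B·N_γ·s_γ = 0.5 × 19 × 3.6 × 12.8 × 0.91 = 398.36 kPa.
q_ult = 486.58 + 750.96 + 398.36 = 1635.9 kPa.
Gross allowable pressure q_all = 1635.9 / 3 = 545.3 kPa.
Footing area = 29.88 m², so allowable column load = 545.3 × 29.88 = 16294 kN.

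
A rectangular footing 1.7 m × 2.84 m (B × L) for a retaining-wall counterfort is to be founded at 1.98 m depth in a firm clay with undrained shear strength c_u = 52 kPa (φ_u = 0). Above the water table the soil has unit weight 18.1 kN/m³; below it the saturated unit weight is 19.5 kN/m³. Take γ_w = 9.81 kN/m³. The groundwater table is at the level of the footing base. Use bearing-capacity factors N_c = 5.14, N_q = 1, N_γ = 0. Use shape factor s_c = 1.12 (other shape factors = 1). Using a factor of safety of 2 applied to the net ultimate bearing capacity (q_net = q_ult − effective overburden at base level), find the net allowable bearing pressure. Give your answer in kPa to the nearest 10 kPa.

Effective surcharge at the founding depth q = γ·D_f = 18.1 × 1.98 = 35.838 kPa.
q_ult = c·N_c·s_c + q·N_q
     = 52 × 5.14 × 1.12 + 35.838 × 1
     = 299.35 + 35.838 = 335.19 kPa.
Net ultimate: q_net = 335.19 − 35.838 = 299.35 kPa.
q_all(net) = 299.35 / 2 = 149.68 kPa.

q_all(net) ≈ 150 kPa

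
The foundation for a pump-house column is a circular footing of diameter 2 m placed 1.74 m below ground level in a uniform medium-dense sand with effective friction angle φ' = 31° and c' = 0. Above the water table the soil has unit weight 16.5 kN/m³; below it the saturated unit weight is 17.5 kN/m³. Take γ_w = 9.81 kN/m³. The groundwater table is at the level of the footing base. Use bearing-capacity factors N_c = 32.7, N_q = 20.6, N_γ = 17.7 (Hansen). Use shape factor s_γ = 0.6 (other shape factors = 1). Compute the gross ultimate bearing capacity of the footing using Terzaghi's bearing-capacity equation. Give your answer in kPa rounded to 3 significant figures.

q_ult ≈ 673 kPa

Overburden at base level: q = 16.5 × 1.74 = 28.71 kPa.
Below the base the soil is submerged, so the ½γBN_γ term uses γ' = 17.5 − 9.81 = 7.69 kN/m³.
Surcharge term q·N_q = 28.71 × 20.6 = 591.43 kPa; self-weight term 0.5·γ·B·N_γ·s_γ = 0.5 × 7.69 × 2 × 17.7 × 0.6 = 81.668 kPa.
q_ult = 591.43 + 81.668 = 673.09 kPa.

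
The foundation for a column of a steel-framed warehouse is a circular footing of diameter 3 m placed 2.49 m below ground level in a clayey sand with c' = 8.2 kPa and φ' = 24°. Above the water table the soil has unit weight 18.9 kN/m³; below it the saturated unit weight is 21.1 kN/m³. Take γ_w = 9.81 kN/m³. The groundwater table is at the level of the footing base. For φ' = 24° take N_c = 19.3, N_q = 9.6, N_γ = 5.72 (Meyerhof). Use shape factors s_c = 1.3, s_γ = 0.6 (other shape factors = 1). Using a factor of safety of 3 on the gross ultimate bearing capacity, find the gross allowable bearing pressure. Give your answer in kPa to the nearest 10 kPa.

Overburden at base level: q = 18.9 × 2.49 = 47.061 kPa.
Below the base the soil is submerged, so the ½γBN_γ term uses γ' = 21.1 − 9.81 = 11.29 kN/m³.
Cohesion term c·N_c·s_c = 8.2 × 19.3 × 1.3 = 205.74 kPa; surcharge term q·N_q = 47.061 × 9.6 = 451.79 kPa; self-weight term 0.5·γ·B·N_γ·s_γ = 0.5 × 11.29 × 3 × 5.72 × 0.6 = 58.121 kPa.
q_ult = 205.74 + 451.79 + 58.121 = 715.64 kPa.
q_all = 715.64 / 3 = 238.55 kPa.

q_all ≈ 240 kPa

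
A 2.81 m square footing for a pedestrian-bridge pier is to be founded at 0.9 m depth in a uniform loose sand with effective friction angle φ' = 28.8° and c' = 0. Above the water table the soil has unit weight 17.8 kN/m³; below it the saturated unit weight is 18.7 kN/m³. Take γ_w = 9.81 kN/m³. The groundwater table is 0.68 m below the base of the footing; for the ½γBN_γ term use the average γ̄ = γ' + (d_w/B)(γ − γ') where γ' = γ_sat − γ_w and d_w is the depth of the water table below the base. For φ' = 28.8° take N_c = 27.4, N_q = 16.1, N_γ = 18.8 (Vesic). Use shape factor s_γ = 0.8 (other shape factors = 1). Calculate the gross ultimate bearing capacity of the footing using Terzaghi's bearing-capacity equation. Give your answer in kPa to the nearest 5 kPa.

q_ult ≈ 490 kPa

Overburden at base level: q = 17.8 × 0.9 = 16.02 kPa.
The water table is 0.68 m below the base (< B = 2.81 m), so the ½γBN_γ term uses γ̄ = γ' + (d_w/B)(γ − γ') = 8.89 + (0.68/2.81)(17.8 − 8.89) = 11.046 kN/m³.
Surcharge term q·N_q = 16.02 × 16.1 = 257.92 kPa; self-weight term 0.5·γ·B·N_γ·s_γ = 0.5 × 11.046 × 2.81 × 18.8 × 0.8 = 233.42 kPa.
q_ult = 257.92 + 233.42 = 491.34 kPa.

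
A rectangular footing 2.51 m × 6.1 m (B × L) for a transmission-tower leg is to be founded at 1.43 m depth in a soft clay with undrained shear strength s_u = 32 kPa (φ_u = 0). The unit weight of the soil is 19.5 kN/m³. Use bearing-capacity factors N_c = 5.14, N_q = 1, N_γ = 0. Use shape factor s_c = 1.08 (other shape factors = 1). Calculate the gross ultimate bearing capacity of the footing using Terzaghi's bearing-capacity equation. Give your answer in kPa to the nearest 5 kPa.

q_ult ≈ 205 kPa

Effective surcharge at the founding depth q = γ·D_f = 19.5 × 1.43 = 27.885 kPa.
q_ult = c·N_c·s_c + q·N_q
     = 32 × 5.14 × 1.08 + 27.885 × 1
     = 177.64 + 27.885 = 205.52 kPa.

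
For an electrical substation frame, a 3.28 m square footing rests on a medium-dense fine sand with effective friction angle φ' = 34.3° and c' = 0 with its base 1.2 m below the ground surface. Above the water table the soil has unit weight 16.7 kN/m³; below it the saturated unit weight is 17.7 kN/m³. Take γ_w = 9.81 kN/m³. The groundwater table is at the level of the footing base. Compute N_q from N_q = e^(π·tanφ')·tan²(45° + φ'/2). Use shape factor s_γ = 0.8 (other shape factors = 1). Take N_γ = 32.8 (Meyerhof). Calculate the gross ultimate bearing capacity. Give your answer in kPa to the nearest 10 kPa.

q_ult ≈ 950 kPa

tan34.3° = 0.6822, so N_q = e^(π×0.6822)·tan²(62.15°) = 8.525 × 3.582 = 30.54.
q = γ·D_f = 16.7 × 1.2 = 20.04 kPa.
For the ½γBN_γ term take γ' = 17.7 − 9.81 = 7.89 kN/m³ (soil below base is submerged).
q·N_q = 20.04 × 30.539 = 612.01 kPa
0.5·γ·B·N_γ·s_γ = 0.5 × 7.89 × 3.28 × 32.8 × 0.8 = 339.54 kPa
q_ult = 612.01 + 339.54 = 951.55 kPa.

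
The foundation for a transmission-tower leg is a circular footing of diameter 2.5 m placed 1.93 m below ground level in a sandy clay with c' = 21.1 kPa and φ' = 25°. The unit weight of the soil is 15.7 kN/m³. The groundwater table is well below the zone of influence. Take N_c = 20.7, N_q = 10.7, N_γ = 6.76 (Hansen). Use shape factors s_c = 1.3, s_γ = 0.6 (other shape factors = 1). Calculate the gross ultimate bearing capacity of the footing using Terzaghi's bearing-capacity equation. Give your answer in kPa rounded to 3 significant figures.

q_ult ≈ 972 kPa

q = γ·D_f = 15.7 × 1.93 = 30.301 kPa.
c·N_c·s_c = 21.1 × 20.7 × 1.3 = 567.8 kPa
q·N_q = 30.301 × 10.7 = 324.22 kPa
0.5·γ·B·N_γ·s_γ = 0.5 × 15.7 × 2.5 × 6.76 × 0.6 = 79.599 kPa
q_ult = 567.8 + 324.22 + 79.599 = 971.62 kPa.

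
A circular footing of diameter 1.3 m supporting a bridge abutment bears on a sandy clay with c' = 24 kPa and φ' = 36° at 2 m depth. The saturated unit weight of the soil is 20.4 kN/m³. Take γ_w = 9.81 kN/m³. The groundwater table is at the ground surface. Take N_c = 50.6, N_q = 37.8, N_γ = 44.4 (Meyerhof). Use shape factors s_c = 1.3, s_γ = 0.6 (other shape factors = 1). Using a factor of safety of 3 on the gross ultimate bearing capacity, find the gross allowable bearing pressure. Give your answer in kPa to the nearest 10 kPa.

q_all ≈ 850 kPa

γ' = 20.4 − 9.81 = 10.59 kN/m³ (submerged throughout). q = 10.59 × 2 = 21.18 kPa; the same γ' applies in the ½γBN_γ term.
c·N_c·s_c = 24 × 50.6 × 1.3 = 1578.7 kPa
q·N_q = 21.18 × 37.8 = 800.6 kPa
0.5·γ·B·N_γ·s_γ = 0.5 × 10.59 × 1.3 × 44.4 × 0.6 = 183.38 kPa
q_ult = 1578.7 + 800.6 + 183.38 = 2562.7 kPa.
q_all = 2562.7 / 3 = 854.23 kPa.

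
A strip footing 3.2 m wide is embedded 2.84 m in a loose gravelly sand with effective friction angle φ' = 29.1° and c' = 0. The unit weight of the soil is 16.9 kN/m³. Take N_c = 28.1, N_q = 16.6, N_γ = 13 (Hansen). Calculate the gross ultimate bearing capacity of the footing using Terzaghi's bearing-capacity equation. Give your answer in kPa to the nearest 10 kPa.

q_ult ≈ 1150 kPa

q = γ·D_f = 16.9 × 2.84 = 47.996 kPa.
q·N_q = 47.996 × 16.6 = 796.73 kPa
0.5·γ·B·N_γ = 0.5 × 16.9 × 3.2 × 13 = 351.52 kPa
q_ult = 796.73 + 351.52 = 1148.3 kPa.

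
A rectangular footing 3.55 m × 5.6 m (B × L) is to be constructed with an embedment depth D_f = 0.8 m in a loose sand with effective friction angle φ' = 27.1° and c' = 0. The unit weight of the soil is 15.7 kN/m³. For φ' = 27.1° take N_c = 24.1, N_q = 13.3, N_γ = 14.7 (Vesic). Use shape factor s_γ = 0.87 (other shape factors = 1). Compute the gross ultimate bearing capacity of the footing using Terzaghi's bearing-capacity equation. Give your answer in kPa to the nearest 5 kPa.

q = γ·D_f = 15.7 × 0.8 = 12.56 kPa.
q·N_q = 12.56 × 13.3 = 167.05 kPa
0.5·γ·B·N_γ·s_γ = 0.5 × 15.7 × 3.55 × 14.7 × 0.87 = 356.4 kPa
q_ult = 167.05 + 356.4 = 523.45 kPa.

q_ult ≈ 525 kPa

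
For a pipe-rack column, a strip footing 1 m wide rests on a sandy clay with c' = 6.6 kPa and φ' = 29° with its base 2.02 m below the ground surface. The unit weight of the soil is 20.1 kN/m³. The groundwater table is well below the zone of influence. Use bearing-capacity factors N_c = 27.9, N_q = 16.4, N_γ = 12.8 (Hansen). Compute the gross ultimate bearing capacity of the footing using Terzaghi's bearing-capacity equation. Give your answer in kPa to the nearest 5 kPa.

Overburden at base level: q = 20.1 × 2.02 = 40.602 kPa.
Cohesion term c·N_c = 6.6 × 27.9 = 184.14 kPa; surcharge term q·N_q = 40.602 × 16.4 = 665.87 kPa; self-weight term 0.5·γ·B·N_γ = 0.5 × 20.1 × 1 × 12.8 = 128.64 kPa.
q_ult = 184.14 + 665.87 + 128.64 = 978.65 kPa.

q_ult ≈ 980 kPa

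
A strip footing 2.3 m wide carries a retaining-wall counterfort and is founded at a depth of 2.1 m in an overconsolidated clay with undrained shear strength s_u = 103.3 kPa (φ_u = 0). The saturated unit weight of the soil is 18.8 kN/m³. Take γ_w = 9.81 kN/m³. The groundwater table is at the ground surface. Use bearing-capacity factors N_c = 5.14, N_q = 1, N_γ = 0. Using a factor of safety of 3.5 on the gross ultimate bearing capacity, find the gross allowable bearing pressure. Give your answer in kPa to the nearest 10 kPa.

q_all ≈ 160 kPa

With the water table at the surface the whole profile is submerged: γ' = 18.8 − 9.81 = 8.99 kN/m³, so q = γ'·D_f = 18.879 kPa.
q_ult = c·N_c + q·N_q
     = 103.3 × 5.14 + 18.879 × 1
     = 530.96 + 18.879 = 549.84 kPa.
q_all = 549.84 / 3.5 = 157.1 kPa.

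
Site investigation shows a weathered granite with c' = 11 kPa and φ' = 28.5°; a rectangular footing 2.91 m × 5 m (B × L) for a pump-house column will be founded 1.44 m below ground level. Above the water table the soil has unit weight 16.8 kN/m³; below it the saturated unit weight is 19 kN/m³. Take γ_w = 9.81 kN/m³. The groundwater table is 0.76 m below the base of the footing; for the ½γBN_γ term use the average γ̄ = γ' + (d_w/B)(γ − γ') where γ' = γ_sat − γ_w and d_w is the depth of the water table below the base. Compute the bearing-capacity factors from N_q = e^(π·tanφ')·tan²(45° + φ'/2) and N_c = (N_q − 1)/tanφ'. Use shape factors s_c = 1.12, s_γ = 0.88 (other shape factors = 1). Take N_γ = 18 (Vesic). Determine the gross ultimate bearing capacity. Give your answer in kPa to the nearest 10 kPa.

q_ult ≈ 960 kPa

tan28.5° = 0.543, so N_q = e^(π×0.543)·tan²(59.25°) = 5.505 × 2.825 = 15.55.
N_c = (15.55 − 1)/tan28.5° = 26.81.
Overburden at base level: q = 16.8 × 1.44 = 24.192 kPa.
The water table is 0.76 m below the base (< B = 2.91 m), so the ½γBN_γ term uses γ̄ = γ' + (d_w/B)(γ − γ') = 9.19 + (0.76/2.91)(16.8 − 9.19) = 11.177 kN/m³.
Cohesion term c·N_c·s_c = 11 × 26.806 × 1.12 = 330.25 kPa; surcharge term q·N_q = 24.192 × 15.554 = 376.29 kPa; self-weight term 0.5·γ·B·N_γ·s_γ = 0.5 × 11.177 × 2.91 × 18 × 0.88 = 257.61 kPa.
q_ult = 330.25 + 376.29 + 257.61 = 964.15 kPa.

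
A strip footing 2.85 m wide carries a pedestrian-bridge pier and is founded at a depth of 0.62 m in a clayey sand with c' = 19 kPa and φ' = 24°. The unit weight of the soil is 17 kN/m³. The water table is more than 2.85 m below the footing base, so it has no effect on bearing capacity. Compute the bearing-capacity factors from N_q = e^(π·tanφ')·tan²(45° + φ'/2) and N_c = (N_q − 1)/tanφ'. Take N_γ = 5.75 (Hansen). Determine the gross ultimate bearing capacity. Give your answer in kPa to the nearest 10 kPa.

tan24° = 0.4452, so N_q = e^(π×0.4452)·tan²(57°) = 4.05 × 2.371 = 9.6.
N_c = (9.6 − 1)/tan24° = 19.32.
Effective surcharge at the founding depth q = γ·D_f = 17 × 0.62 = 10.54 kPa.
q_ult = c·N_c + q·N_q + 0.5·γ·B·N_γ
     = 19 × 19.324 + 10.54 × 9.6034 + 0.5 × 17 × 2.85 × 5.75
     = 367.15 + 101.22 + 139.29 = 607.66 kPa.

q_ult ≈ 610 kPa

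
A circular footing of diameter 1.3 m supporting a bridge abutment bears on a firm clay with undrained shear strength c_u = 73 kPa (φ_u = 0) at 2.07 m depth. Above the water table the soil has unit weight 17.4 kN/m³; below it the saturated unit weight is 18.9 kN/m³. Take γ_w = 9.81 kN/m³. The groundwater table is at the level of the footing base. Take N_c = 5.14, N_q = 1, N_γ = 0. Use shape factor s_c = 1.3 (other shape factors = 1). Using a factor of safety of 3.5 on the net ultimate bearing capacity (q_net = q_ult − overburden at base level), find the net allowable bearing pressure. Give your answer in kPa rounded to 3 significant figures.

q_all(net) ≈ 139 kPa

Overburden at base level: q = 17.4 × 2.07 = 36.018 kPa.
Cohesion term c·N_c·s_c = 73 × 5.14 × 1.3 = 487.79 kPa; surcharge term q·N_q = 36.018 × 1 = 36.018 kPa.
q_ult = 487.79 + 36.018 = 523.8 kPa.
q_net = 523.8 − 36.018 = 487.79 kPa.
q_all(net) = 487.79 / 3.5 = 139.37 kPa.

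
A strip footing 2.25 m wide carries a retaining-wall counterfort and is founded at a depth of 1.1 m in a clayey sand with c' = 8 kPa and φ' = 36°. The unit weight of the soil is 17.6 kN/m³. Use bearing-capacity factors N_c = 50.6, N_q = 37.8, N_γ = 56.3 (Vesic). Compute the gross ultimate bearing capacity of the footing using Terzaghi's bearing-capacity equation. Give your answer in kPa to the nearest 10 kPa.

q = γ·D_f = 17.6 × 1.1 = 19.36 kPa.
c·N_c = 8 × 50.6 = 404.8 kPa
q·N_q = 19.36 × 37.8 = 731.81 kPa
0.5·γ·B·N_γ = 0.5 × 17.6 × 2.25 × 56.3 = 1114.7 kPa
q_ult = 404.8 + 731.81 + 1114.7 = 2251.3 kPa.

q_ult ≈ 2250 kPa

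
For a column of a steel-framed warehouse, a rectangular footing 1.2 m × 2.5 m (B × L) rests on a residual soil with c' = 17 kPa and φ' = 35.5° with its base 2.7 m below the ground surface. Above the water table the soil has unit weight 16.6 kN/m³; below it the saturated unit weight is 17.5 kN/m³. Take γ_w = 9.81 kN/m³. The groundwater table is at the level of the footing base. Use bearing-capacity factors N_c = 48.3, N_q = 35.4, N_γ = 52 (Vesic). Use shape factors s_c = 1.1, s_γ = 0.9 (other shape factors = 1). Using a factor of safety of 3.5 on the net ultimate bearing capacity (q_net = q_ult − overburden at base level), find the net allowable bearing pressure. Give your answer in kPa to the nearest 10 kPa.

Overburden at base level: q = 16.6 × 2.7 = 44.82 kPa.
Below the base the soil is submerged, so the ½γBN_γ term uses γ' = 17.5 − 9.81 = 7.69 kN/m³.
Cohesion term c·N_c·s_c = 17 × 48.3 × 1.1 = 903.21 kPa; surcharge term q·N_q = 44.82 × 35.4 = 1586.6 kPa; self-weight term 0.5·γ·B·N_γ·s_γ = 0.5 × 7.69 × 1.2 × 52 × 0.9 = 215.94 kPa.
q_ult = 903.21 + 1586.6 + 215.94 = 2705.8 kPa.
q_net = 2705.8 − 44.82 = 2661 kPa.
q_all(net) = 2661 / 3.5 = 760.27 kPa.

q_all(net) ≈ 760 kPa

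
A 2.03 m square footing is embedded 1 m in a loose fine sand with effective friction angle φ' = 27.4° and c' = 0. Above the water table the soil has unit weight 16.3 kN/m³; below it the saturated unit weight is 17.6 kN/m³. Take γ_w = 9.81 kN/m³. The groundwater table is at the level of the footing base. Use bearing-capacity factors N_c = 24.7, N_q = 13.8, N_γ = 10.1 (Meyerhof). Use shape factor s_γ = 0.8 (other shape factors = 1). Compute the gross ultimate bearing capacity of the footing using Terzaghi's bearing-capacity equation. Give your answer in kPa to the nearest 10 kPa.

q = γ·D_f = 16.3 × 1 = 16.3 kPa.
For the ½γBN_γ term take γ' = 17.6 − 9.81 = 7.79 kN/m³ (soil below base is submerged).
q·N_q = 16.3 × 13.8 = 224.94 kPa
0.5·γ·B·N_γ·s_γ = 0.5 × 7.79 × 2.03 × 10.1 × 0.8 = 63.887 kPa
q_ult = 224.94 + 63.887 = 288.83 kPa.

q_ult ≈ 290 kPa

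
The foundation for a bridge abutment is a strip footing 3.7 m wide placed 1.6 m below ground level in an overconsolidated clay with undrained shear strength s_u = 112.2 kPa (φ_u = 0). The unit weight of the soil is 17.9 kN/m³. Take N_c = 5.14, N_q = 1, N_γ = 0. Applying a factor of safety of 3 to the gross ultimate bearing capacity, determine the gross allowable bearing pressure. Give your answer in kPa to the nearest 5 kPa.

q_all ≈ 200 kPa

q = γ·D_f = 17.9 × 1.6 = 28.64 kPa.
c·N_c = 112.2 × 5.14 = 576.71 kPa
q·N_q = 28.64 × 1 = 28.64 kPa
q_ult = 576.71 + 28.64 = 605.35 kPa.
q_all = q_ult / FS = 605.35 / 3 = 201.78 kPa.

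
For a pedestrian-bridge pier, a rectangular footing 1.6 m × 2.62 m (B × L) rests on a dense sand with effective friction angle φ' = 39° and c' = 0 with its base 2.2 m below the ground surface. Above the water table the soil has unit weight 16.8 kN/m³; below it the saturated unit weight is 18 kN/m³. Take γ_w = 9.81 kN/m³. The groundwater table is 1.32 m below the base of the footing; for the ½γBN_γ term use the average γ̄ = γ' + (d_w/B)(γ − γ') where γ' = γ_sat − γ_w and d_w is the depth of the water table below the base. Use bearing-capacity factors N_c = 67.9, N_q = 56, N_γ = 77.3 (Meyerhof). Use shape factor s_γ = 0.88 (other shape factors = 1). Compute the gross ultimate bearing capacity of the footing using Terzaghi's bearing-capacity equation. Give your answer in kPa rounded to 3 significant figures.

q = γ·D_f = 16.8 × 2.2 = 36.96 kPa.
γ' = 8.19 kN/m³; averaging over the depth B below the base, γ̄ = γ' + (d_w/B)(γ − γ') = 15.293 kN/m³.
q·N_q = 36.96 × 56 = 2069.8 kPa
0.5·γ·B·N_γ·s_γ = 0.5 × 15.293 × 1.6 × 77.3 × 0.88 = 832.25 kPa
q_ult = 2069.8 + 832.25 = 2902 kPa.

q_ult ≈ 2900 kPa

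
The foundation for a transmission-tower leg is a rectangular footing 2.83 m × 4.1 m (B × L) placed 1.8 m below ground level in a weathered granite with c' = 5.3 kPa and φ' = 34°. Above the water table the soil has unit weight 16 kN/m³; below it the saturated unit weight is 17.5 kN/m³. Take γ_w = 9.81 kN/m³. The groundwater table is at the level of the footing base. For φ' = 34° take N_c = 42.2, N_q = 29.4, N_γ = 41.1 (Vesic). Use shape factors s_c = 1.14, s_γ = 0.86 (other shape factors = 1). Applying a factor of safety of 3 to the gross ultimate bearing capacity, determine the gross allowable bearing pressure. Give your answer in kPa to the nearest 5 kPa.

Effective surcharge at the founding depth q = γ·D_f = 16 × 1.8 = 28.8 kPa.
The water table coincides with the base, so in the self-weight term γ → γ' = 7.69 kN/m³.
q_ult = c·N_c·s_c + q·N_q + 0.5·γ·B·N_γ·s_γ
     = 5.3 × 42.2 × 1.14 + 28.8 × 29.4 + 0.5 × 7.69 × 2.83 × 41.1 × 0.86
     = 254.97 + 846.72 + 384.61 = 1486.3 kPa.
q_all = q_ult / FS = 1486.3 / 3 = 495.43 kPa.

q_all ≈ 495 kPa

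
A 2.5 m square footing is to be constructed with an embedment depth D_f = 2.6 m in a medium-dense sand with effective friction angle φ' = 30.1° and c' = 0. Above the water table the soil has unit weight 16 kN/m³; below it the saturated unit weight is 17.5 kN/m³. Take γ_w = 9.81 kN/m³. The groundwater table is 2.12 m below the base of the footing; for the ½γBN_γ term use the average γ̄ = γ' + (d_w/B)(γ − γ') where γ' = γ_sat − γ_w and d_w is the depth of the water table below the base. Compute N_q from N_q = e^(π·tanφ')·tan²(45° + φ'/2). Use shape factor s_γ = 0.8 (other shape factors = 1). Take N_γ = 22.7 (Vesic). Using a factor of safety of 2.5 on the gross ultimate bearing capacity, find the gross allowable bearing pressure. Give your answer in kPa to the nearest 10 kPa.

q_all ≈ 440 kPa

N_q = e^(π·tan30.1°)·tan²(60.05°) = 18.61.
Effective surcharge at the founding depth q = γ·D_f = 16 × 2.6 = 41.6 kPa.
With d_w = 2.12 m < B, γ̄ = 7.69 + (2.12/2.5) × (16 − 7.69) = 14.737 kN/m³.
q_ult = q·N_q + 0.5·γ·B·N_γ·s_γ
     = 41.6 × 18.611 + 0.5 × 14.737 × 2.5 × 22.7 × 0.8
     = 774.23 + 334.53 = 1108.8 kPa.
q_all = 1108.8 / 2.5 = 443.5 kPa.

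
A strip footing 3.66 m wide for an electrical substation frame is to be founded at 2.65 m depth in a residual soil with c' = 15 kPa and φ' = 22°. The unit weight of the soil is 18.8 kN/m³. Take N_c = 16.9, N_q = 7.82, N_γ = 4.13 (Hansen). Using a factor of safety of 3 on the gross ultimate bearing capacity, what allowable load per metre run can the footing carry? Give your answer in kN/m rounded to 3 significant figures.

≈ 958 kN/m

Overburden at base level: q = 18.8 × 2.65 = 49.82 kPa.
Cohesion term c·N_c = 15 × 16.9 = 253.5 kPa; surcharge term q·N_q = 49.82 × 7.82 = 389.59 kPa; self-weight term 0.5·γ·B·N_γ = 0.5 × 18.8 × 3.66 × 4.13 = 142.09 kPa.
q_ult = 253.5 + 389.59 + 142.09 = 785.18 kPa.
Gross allowable pressure q_all = 785.18 / 3 = 261.73 kPa.
Allowable wall load = q_all × B = 261.73 × 3.66 = 957.92 kN per metre run.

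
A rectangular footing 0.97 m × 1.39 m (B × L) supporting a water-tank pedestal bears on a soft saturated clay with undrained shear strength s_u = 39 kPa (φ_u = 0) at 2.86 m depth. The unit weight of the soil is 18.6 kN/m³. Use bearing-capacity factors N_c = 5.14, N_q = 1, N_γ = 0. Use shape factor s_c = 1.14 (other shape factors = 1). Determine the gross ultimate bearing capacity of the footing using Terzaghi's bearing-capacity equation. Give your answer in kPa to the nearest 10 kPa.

q_ult ≈ 280 kPa

Effective surcharge at the founding depth q = γ·D_f = 18.6 × 2.86 = 53.196 kPa.
q_ult = c·N_c·s_c + q·N_q
     = 39 × 5.14 × 1.14 + 53.196 × 1
     = 228.52 + 53.196 = 281.72 kPa.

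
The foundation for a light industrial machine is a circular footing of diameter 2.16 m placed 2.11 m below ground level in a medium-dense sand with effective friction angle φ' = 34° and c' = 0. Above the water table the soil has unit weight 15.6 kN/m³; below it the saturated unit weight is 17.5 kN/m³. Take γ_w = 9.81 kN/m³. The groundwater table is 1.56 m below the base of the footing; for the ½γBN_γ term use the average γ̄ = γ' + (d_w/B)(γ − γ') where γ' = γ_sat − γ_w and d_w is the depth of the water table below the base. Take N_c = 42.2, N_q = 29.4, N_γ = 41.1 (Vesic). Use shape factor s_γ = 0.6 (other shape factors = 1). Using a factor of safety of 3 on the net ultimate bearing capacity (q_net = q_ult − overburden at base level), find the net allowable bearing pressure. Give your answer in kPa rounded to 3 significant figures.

q_all(net) ≈ 431 kPa

q = γ·D_f = 15.6 × 2.11 = 32.916 kPa.
γ' = 7.69 kN/m³; averaging over the depth B below the base, γ̄ = γ' + (d_w/B)(γ − γ') = 13.403 kN/m³.
q·N_q = 32.916 × 29.4 = 967.73 kPa
0.5·γ·B·N_γ·s_γ = 0.5 × 13.403 × 2.16 × 41.1 × 0.6 = 356.95 kPa
q_ult = 967.73 + 356.95 = 1324.7 kPa.
q_net = 1324.7 − 32.916 = 1291.8 kPa.
q_all(net) = 1291.8 / 3 = 430.59 kPa.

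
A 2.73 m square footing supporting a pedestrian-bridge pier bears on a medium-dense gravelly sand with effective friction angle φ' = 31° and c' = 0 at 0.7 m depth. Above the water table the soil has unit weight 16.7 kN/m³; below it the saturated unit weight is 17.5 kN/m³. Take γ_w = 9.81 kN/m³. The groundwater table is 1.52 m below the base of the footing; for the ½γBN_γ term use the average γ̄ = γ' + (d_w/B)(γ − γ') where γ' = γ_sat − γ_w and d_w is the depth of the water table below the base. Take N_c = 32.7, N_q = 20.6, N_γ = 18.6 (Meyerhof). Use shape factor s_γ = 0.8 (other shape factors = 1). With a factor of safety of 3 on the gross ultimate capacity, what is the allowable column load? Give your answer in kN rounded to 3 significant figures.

q = γ·D_f = 16.7 × 0.7 = 11.69 kPa.
γ' = 7.69 kN/m³; averaging over the depth B below the base, γ̄ = γ' + (d_w/B)(γ − γ') = 12.707 kN/m³.
q·N_q = 11.69 × 20.6 = 240.81 kPa
0.5·γ·B·N_γ·s_γ = 0.5 × 12.707 × 2.73 × 18.6 × 0.8 = 258.09 kPa
q_ult = 240.81 + 258.09 = 498.9 kPa.
Gross allowable pressure q_all = 498.9 / 3 = 166.3 kPa.
Footing area = 7.4529 m², so allowable column load = 166.3 × 7.4529 = 1239.4 kN.

P_all ≈ 1240 kN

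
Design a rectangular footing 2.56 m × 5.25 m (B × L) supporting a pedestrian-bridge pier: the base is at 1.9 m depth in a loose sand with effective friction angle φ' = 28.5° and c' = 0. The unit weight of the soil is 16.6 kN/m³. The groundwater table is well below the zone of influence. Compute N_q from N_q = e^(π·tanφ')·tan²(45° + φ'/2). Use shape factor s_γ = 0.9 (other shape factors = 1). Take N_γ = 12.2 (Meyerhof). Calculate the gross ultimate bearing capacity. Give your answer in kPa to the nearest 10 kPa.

tan28.5° = 0.543, so N_q = e^(π×0.543)·tan²(59.25°) = 5.505 × 2.825 = 15.55.
Overburden at base level: q = 16.6 × 1.9 = 31.54 kPa.
Surcharge term q·N_q = 31.54 × 15.554 = 490.59 kPa; self-weight term 0.5·γ·B·N_γ·s_γ = 0.5 × 16.6 × 2.56 × 12.2 × 0.9 = 233.3 kPa.
q_ult = 490.59 + 233.3 = 723.89 kPa.

q_ult ≈ 720 kPa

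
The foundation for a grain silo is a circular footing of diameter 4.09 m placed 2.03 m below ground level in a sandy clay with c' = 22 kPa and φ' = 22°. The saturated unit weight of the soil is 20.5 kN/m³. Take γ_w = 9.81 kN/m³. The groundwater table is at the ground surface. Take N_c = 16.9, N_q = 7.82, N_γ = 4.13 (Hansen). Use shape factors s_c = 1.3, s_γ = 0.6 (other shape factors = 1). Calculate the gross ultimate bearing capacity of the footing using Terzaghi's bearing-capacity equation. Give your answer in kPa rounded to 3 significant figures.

With the water table at the surface the whole profile is submerged: γ' = 20.5 − 9.81 = 10.69 kN/m³, so q = γ'·D_f = 21.701 kPa; the same γ' applies in the ½γBN_γ term.
q_ult = c·N_c·s_c + q·N_q + 0.5·γ·B·N_γ·s_γ
     = 22 × 16.9 × 1.3 + 21.701 × 7.82 + 0.5 × 10.69 × 4.09 × 4.13 × 0.6
     = 483.34 + 169.7 + 54.172 = 707.21 kPa.

q_ult ≈ 707 kPa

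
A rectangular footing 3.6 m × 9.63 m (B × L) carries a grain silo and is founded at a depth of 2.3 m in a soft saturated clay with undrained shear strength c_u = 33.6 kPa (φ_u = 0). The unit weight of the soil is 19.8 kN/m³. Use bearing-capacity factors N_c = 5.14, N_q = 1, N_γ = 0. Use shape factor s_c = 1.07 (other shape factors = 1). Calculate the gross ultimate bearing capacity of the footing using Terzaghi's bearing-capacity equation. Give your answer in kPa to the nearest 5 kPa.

Overburden at base level: q = 19.8 × 2.3 = 45.54 kPa.
Cohesion term c·N_c·s_c = 33.6 × 5.14 × 1.07 = 184.79 kPa; surcharge term q·N_q = 45.54 × 1 = 45.54 kPa.
q_ult = 184.79 + 45.54 = 230.33 kPa.

q_ult ≈ 230 kPa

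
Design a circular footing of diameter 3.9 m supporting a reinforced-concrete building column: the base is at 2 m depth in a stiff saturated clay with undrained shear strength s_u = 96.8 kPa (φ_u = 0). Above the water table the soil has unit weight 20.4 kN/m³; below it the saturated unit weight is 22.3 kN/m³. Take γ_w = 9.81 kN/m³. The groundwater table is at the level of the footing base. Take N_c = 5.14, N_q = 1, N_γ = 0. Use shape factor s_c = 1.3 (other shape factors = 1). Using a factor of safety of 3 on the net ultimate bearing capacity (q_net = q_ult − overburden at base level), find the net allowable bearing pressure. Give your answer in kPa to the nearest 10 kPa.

Effective surcharge at the founding depth q = γ·D_f = 20.4 × 2 = 40.8 kPa.
q_ult = c·N_c·s_c + q·N_q
     = 96.8 × 5.14 × 1.3 + 40.8 × 1
     = 646.82 + 40.8 = 687.62 kPa.
q_net = 687.62 − 40.8 = 646.82 kPa.
q_all(net) = 646.82 / 3 = 215.61 kPa.

q_all(net) ≈ 220 kPa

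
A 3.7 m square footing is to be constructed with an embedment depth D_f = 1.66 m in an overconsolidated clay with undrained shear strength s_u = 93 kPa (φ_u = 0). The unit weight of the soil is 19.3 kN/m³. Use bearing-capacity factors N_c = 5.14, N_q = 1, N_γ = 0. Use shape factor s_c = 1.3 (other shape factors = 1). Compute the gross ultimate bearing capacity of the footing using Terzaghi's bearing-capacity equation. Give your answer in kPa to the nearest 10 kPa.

Overburden at base level: q = 19.3 × 1.66 = 32.038 kPa.
Cohesion term c·N_c·s_c = 93 × 5.14 × 1.3 = 621.43 kPa; surcharge term q·N_q = 32.038 × 1 = 32.038 kPa.
q_ult = 621.43 + 32.038 = 653.46 kPa.

q_ult ≈ 650 kPa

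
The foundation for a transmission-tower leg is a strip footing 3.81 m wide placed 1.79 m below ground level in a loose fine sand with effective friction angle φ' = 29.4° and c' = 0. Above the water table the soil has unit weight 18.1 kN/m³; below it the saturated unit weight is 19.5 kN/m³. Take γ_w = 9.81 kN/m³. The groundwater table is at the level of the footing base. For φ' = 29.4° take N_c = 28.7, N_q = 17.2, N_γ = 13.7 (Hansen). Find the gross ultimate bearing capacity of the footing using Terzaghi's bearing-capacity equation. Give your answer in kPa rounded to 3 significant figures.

q_ult ≈ 810 kPa

q = γ·D_f = 18.1 × 1.79 = 32.399 kPa.
For the ½γBN_γ term take γ' = 19.5 − 9.81 = 9.69 kN/m³ (soil below base is submerged).
q·N_q = 32.399 × 17.2 = 557.26 kPa
0.5·γ·B·N_γ = 0.5 × 9.69 × 3.81 × 13.7 = 252.89 kPa
q_ult = 557.26 + 252.89 = 810.16 kPa.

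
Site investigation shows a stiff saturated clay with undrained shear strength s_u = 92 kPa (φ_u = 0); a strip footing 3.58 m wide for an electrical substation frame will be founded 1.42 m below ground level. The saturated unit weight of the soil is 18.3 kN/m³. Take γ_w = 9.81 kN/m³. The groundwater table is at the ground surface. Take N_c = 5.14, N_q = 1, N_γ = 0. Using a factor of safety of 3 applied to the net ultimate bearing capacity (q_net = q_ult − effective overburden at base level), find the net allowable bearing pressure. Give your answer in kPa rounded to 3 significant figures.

With the water table at the surface the whole profile is submerged: γ' = 18.3 − 9.81 = 8.49 kN/m³, so q = γ'·D_f = 12.056 kPa.
q_ult = c·N_c + q·N_q
     = 92 × 5.14 + 12.056 × 1
     = 472.88 + 12.056 = 484.94 kPa.
Net ultimate: q_net = 484.94 − 12.056 = 472.88 kPa.
q_all(net) = 472.88 / 3 = 157.63 kPa.

q_all(net) ≈ 158 kPa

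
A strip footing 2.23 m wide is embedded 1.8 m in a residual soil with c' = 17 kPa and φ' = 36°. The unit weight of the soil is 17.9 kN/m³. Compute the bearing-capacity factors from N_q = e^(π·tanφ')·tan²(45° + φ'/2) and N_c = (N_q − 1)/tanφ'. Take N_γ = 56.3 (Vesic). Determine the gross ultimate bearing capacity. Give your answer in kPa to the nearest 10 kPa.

tan36° = 0.7265, so N_q = e^(π×0.7265)·tan²(63°) = 9.801 × 3.852 = 37.75.
N_c = (37.75 − 1)/tan36° = 50.59.
q = γ·D_f = 17.9 × 1.8 = 32.22 kPa.
c·N_c = 17 × 50.585 = 859.95 kPa
q·N_q = 32.22 × 37.752 = 1216.4 kPa
0.5·γ·B·N_γ = 0.5 × 17.9 × 2.23 × 56.3 = 1123.7 kPa
q_ult = 859.95 + 1216.4 + 1123.7 = 3200 kPa.

q_ult ≈ 3200 kPa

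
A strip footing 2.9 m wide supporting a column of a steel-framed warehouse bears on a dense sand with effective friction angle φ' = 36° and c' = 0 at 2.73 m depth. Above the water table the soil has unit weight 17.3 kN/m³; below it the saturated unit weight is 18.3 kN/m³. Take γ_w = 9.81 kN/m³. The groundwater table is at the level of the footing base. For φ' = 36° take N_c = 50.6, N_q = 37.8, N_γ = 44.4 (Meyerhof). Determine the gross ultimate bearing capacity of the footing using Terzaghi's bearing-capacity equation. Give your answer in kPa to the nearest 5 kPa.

Overburden at base level: q = 17.3 × 2.73 = 47.229 kPa.
Below the base the soil is submerged, so the ½γBN_γ term uses γ' = 18.3 − 9.81 = 8.49 kN/m³.
Surcharge term q·N_q = 47.229 × 37.8 = 1785.3 kPa; self-weight term 0.5·γ·B·N_γ = 0.5 × 8.49 × 2.9 × 44.4 = 546.59 kPa.
q_ult = 1785.3 + 546.59 = 2331.8 kPa.

q_ult ≈ 2330 kPa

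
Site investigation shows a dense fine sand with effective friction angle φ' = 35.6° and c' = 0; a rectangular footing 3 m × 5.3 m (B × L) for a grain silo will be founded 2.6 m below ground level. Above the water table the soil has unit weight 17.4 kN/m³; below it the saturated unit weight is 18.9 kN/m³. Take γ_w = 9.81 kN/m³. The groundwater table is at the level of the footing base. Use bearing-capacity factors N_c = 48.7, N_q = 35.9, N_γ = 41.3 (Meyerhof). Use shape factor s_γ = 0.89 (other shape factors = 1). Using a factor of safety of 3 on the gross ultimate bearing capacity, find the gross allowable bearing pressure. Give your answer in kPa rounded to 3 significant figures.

q_all ≈ 708 kPa

Overburden at base level: q = 17.4 × 2.6 = 45.24 kPa.
Below the base the soil is submerged, so the ½γBN_γ term uses γ' = 18.9 − 9.81 = 9.09 kN/m³.
Surcharge term q·N_q = 45.24 × 35.9 = 1624.1 kPa; self-weight term 0.5·γ·B·N_γ·s_γ = 0.5 × 9.09 × 3 × 41.3 × 0.89 = 501.18 kPa.
q_ult = 1624.1 + 501.18 = 2125.3 kPa.
q_all = 2125.3 / 3 = 708.43 kPa.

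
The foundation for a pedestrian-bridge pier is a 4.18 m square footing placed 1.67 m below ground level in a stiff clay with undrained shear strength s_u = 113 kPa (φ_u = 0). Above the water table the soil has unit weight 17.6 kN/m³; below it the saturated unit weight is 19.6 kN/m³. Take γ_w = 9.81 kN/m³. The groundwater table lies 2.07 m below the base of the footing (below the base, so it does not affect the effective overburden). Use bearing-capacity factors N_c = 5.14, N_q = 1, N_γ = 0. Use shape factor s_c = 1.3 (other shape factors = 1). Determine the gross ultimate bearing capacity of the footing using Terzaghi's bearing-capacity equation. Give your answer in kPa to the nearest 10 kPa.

Overburden at base level: q = 17.6 × 1.67 = 29.392 kPa.
Cohesion term c·N_c·s_c = 113 × 5.14 × 1.3 = 755.07 kPa; surcharge term q·N_q = 29.392 × 1 = 29.392 kPa.
q_ult = 755.07 + 29.392 = 784.46 kPa.

q_ult ≈ 780 kPa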